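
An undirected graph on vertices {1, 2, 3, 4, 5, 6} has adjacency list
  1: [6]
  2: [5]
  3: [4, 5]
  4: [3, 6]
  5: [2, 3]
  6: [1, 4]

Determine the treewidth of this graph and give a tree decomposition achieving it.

Treewidth 1.
One optimal decomposition is:
Bags: B1 = {2, 5}  B2 = {3, 5}  B3 = {3, 4}  B4 = {4, 6}  B5 = {1, 6}
Tree: B1–B2, B2–B3, B3–B4, B4–B5

Each bag holds 2 vertices, so the decomposition has width 1, which upper-bounds the treewidth. G has an edge, so its treewidth is at least 1. Hence tw(G) = 1 exactly.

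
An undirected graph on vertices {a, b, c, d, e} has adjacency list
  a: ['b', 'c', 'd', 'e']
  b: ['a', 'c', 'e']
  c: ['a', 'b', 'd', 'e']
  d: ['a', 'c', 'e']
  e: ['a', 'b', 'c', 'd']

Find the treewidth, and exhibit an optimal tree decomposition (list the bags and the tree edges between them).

Treewidth 3.
Bags: B1 = {a, b, c, e}  B2 = {a, c, d, e}
Tree: B1–B2

Every bag has size at most 4, so the width is 4 − 1 = 3 and tw(G) ≤ 3. For the lower bound, the 4 vertices {a, c, d, e} are pairwise adjacent, and any tree decomposition puts a clique entirely inside one bag — forcing width ≥ 3. Combining the bounds, tw(G) = 3.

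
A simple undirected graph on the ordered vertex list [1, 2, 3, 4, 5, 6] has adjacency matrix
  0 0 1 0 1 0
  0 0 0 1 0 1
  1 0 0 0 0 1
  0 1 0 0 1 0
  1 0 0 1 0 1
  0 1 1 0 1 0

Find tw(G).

2

A width-2 tree decomposition is:
Bags: B1 = {1, 3, 5}  B2 = {3, 5, 6}  B3 = {4, 5, 6}  B4 = {2, 4, 6}
Tree: B1–B2, B2–B3, B3–B4
The largest bag has 3 vertices, giving width 2; this decomposition certifies tw(G) ≤ 2. Since 1–3–6–5–1 is a cycle in G, G is not acyclic. Forests are exactly the graphs of treewidth ≤ 1, so tw(G) ≥ 2. The upper and lower bounds meet at 2, so that is the treewidth.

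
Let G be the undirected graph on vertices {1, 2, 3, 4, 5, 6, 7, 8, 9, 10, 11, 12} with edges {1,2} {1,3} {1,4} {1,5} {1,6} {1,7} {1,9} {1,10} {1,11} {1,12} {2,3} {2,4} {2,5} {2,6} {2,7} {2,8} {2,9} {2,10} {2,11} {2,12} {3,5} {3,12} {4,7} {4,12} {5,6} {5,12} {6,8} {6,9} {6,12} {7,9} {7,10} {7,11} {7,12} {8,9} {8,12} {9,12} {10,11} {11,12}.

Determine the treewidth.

4

A width-4 tree decomposition is:
Bags: B1 = {1, 2, 7, 9, 12}  B2 = {1, 2, 6, 9, 12}  B3 = {1, 2, 5, 6, 12}  B4 = {1, 2, 4, 7, 12}  B5 = {1, 2, 3, 5, 12}  B6 = {2, 6, 8, 9, 12}  B7 = {1, 2, 7, 11, 12}  B8 = {1, 2, 7, 10, 11}
Tree: B1–B2, B2–B3, B1–B4, B3–B5, B2–B6, B4–B7, B7–B8
The largest bag has 5 vertices, giving width 4; this decomposition certifies tw(G) ≤ 4. For the lower bound, the 5 vertices {2, 6, 8, 9, 12} are pairwise adjacent, and any tree decomposition puts a clique entirely inside one bag — forcing width ≥ 4. Combining the bounds, tw(G) = 4.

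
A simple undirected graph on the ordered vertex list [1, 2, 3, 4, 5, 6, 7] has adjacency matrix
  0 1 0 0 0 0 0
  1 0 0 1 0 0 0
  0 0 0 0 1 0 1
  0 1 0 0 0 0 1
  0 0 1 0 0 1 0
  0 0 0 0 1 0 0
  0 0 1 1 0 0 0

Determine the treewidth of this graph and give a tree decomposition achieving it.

The largest bag has 2 vertices, giving width 1; this decomposition certifies tw(G) ≤ 1. G has an edge, so its treewidth is at least 1. Combining the bounds, tw(G) = 1.

Treewidth 1.
One such decomposition:
Bags: B1 = {1, 2}  B2 = {2, 4}  B3 = {4, 7}  B4 = {3, 7}  B5 = {3, 5}  B6 = {5, 6}
Tree: B1–B2, B2–B3, B3–B4, B4–B5, B5–B6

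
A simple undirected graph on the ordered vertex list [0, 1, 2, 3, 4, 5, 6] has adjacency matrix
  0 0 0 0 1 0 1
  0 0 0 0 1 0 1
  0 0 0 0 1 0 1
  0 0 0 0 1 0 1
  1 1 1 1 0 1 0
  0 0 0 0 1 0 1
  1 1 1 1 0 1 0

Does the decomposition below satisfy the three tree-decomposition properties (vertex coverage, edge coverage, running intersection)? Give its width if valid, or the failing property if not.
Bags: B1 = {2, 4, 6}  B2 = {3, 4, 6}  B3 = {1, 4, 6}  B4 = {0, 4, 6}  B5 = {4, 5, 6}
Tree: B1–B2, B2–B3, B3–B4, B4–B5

Yes; width 2.

Checking the three conditions: (i) the bags cover all of {0, 1, 2, 3, 4, 5, 6}; (ii) for each edge, some bag contains both endpoints; (iii) the bags containing any fixed vertex form a subtree. All hold, so the decomposition is valid with width 3 − 1 = 2.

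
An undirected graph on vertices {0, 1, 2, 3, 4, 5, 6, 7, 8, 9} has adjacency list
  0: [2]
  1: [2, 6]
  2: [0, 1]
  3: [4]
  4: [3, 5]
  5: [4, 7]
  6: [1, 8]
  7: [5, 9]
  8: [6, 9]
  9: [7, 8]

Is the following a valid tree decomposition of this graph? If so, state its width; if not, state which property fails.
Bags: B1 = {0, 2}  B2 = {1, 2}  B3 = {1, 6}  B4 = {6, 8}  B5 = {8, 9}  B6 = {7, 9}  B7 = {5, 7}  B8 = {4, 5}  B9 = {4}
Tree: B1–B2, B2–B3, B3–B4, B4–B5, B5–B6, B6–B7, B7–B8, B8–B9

No — vertex 3 appears in no bag.

A tree decomposition must satisfy three properties: every vertex lies in some bag; for every edge, both endpoints lie together in some bag; and for every vertex, the bags containing it form a connected subtree. Here vertex 3 appears in no bag, so the decomposition is invalid.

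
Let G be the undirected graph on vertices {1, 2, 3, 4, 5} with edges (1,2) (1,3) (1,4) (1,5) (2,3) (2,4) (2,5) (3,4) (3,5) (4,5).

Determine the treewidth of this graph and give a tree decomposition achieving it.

With just one bag of size 5, the width is 5 − 1 = 4, so tw(G) ≤ 4. For the lower bound, the 5 vertices {1, 2, 3, 4, 5} are pairwise adjacent, and any tree decomposition puts a clique entirely inside one bag — forcing width ≥ 4. Hence tw(G) = 4 exactly.

Treewidth 4.
Bags: B1 = {1, 2, 3, 4, 5}
Tree: (single bag)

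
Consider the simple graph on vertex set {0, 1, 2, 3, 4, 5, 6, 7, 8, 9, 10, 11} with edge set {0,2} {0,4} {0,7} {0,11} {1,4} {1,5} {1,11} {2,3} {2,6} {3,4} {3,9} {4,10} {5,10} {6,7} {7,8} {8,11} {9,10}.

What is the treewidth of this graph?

A width-3 tree decomposition is:
Bags: B1 = {3, 5, 9, 10}  B2 = {3, 4, 5, 10}  B3 = {1, 3, 4, 5}  B4 = {1, 2, 3, 4}  B5 = {0, 1, 2, 4}  B6 = {0, 1, 2, 11}  B7 = {0, 2, 6, 11}  B8 = {0, 6, 7, 11}  B9 = {6, 7, 8, 11}
Tree: B1–B2, B2–B3, B3–B4, B4–B5, B5–B6, B6–B7, B7–B8, B8–B9
Each bag holds 4 vertices, so the decomposition has width 3, which upper-bounds the treewidth. For the lower bound: the 4 vertex sets {5,9,10}, {3}, {4}, {0,1,2,11} are disjoint, each induces a connected subgraph, and every pair is joined by at least one edge of G. Contracting each set to a single vertex therefore yields K_{4} as a minor, and since treewidth is minor-monotone, tw(G) ≥ tw(K_{4}) = 3. Hence tw(G) = 3 exactly.

3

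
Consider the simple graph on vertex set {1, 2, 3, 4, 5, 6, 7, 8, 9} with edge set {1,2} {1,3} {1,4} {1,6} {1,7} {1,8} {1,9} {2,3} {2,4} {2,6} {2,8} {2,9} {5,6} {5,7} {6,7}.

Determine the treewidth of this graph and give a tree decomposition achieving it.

Each bag holds 3 vertices, so the decomposition has width 2, which upper-bounds the treewidth. On the other hand G contains the 3-clique {1, 2, 3}. A clique must lie in a single bag of any decomposition, so no decomposition can have width below 2. Hence tw(G) = 2 exactly.

Treewidth 2.
Bags: B1 = {1, 6, 7}  B2 = {5, 6, 7}  B3 = {1, 2, 6}  B4 = {1, 2, 9}  B5 = {1, 2, 3}  B6 = {1, 2, 4}  B7 = {1, 2, 8}
Tree: B1–B2, B1–B3, B3–B4, B3–B5, B5–B6, B6–B7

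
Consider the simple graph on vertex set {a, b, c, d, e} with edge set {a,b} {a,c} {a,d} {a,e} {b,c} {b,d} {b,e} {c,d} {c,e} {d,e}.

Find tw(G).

A width-4 tree decomposition is:
Bags: B1 = {a, b, c, d, e}
Tree: (single bag)
A single bag containing all 5 vertices is trivially a valid decomposition of width 4. For the lower bound, the 5 vertices {a, b, c, d, e} are pairwise adjacent, and any tree decomposition puts a clique entirely inside one bag — forcing width ≥ 4. Therefore the treewidth is 4.

4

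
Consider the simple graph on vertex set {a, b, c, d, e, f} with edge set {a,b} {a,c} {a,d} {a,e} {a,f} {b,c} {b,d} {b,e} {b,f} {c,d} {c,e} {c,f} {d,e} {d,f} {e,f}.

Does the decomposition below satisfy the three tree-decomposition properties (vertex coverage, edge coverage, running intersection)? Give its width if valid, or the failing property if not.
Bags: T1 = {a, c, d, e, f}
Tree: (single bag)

No — vertex b appears in no bag.

A tree decomposition must satisfy three properties: every vertex lies in some bag; for every edge, both endpoints lie together in some bag; and for every vertex, the bags containing it form a connected subtree. Here vertex b appears in no bag, so the decomposition is invalid.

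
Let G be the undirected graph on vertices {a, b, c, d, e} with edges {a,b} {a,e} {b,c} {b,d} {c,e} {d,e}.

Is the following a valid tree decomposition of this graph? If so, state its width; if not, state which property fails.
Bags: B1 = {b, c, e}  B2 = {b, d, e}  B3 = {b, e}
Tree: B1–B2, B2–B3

No — vertex a appears in no bag.

A tree decomposition must satisfy three properties: every vertex lies in some bag; for every edge, both endpoints lie together in some bag; and for every vertex, the bags containing it form a connected subtree. Here vertex a appears in no bag, so the decomposition is invalid.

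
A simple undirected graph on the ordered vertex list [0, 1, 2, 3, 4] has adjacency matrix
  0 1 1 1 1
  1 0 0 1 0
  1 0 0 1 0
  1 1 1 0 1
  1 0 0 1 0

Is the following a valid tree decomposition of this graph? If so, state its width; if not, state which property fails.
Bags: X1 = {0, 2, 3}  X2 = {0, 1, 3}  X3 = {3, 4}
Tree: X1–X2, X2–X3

A tree decomposition must satisfy three properties: every vertex lies in some bag; for every edge, both endpoints lie together in some bag; and for every vertex, the bags containing it form a connected subtree. Here edge (0,4) lies in no bag, so the decomposition is invalid.

No — edge (0,4) lies in no bag.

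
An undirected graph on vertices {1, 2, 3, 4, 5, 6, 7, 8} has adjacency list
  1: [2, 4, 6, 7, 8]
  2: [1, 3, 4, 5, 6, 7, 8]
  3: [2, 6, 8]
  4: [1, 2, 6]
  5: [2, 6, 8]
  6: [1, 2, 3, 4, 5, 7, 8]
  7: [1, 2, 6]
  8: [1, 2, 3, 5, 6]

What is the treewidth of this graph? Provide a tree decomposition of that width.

Each bag holds 4 vertices, so the decomposition has width 3, which upper-bounds the treewidth. On the other hand G contains the 4-clique {1, 2, 6, 8}. A clique must lie in a single bag of any decomposition, so no decomposition can have width below 3. Combining the bounds, tw(G) = 3.

Treewidth 3.
One optimal decomposition is:
Bags: B1 = {1, 2, 4, 6}  B2 = {1, 2, 6, 7}  B3 = {1, 2, 6, 8}  B4 = {2, 3, 6, 8}  B5 = {2, 5, 6, 8}
Tree: B1–B2, B1–B3, B3–B4, B4–B5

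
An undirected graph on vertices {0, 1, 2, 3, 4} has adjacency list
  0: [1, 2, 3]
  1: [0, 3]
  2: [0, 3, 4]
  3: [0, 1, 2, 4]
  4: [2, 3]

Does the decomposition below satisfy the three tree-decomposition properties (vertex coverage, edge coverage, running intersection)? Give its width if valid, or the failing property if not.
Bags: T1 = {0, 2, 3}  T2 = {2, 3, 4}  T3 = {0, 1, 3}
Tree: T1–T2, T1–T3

Yes; width 2.

Every vertex of G appears in some bag (union = {0, 1, 2, 3, 4}); every edge is covered by a bag; and for each vertex v the set of bags containing v is connected in the bag tree. The decomposition is therefore valid. The largest bag has 3 vertices, so the width is 2.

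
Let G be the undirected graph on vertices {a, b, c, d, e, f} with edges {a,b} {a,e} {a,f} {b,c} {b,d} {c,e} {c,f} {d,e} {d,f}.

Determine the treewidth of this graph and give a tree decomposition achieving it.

Treewidth 3.
One optimal decomposition is:
Bags: B1 = {a, b, e, f}  B2 = {b, c, e, f}  B3 = {b, d, e, f}
Tree: B1–B2, B2–B3

Every bag has size at most 4, so the width is 4 − 1 = 3 and tw(G) ≤ 3. For the lower bound: the 4 vertex sets {a,b}, {c,f}, {e}, {d} are disjoint, each induces a connected subgraph, and every pair is joined by at least one edge of G. Contracting each set to a single vertex therefore yields K_{4} as a minor, and since treewidth is minor-monotone, tw(G) ≥ tw(K_{4}) = 3. Combining the bounds, tw(G) = 3.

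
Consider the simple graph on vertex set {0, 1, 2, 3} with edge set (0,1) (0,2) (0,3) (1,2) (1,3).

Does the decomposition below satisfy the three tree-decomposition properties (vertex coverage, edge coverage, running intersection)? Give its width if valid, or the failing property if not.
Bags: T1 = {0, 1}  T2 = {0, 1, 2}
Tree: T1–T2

No — vertex 3 appears in no bag.

A tree decomposition must satisfy three properties: every vertex lies in some bag; for every edge, both endpoints lie together in some bag; and for every vertex, the bags containing it form a connected subtree. Here vertex 3 appears in no bag, so the decomposition is invalid.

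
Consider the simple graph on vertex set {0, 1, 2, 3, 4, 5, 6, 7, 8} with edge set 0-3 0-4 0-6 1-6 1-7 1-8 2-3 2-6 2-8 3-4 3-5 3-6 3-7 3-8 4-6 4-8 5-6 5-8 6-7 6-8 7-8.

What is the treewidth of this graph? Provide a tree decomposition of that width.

Treewidth 3.
One optimal decomposition is:
Bags: B1 = {2, 3, 6, 8}  B2 = {3, 4, 6, 8}  B3 = {3, 6, 7, 8}  B4 = {1, 6, 7, 8}  B5 = {3, 5, 6, 8}  B6 = {0, 3, 4, 6}
Tree: B1–B2, B2–B3, B3–B4, B3–B5, B2–B6

Each bag holds 4 vertices, so the decomposition has width 3, which upper-bounds the treewidth. Conversely, {1, 6, 7, 8} is a clique of size 4, and the vertices of any clique must share a bag in every tree decomposition; so some bag has ≥ 4 vertices and tw(G) ≥ 3. Hence tw(G) = 3 exactly.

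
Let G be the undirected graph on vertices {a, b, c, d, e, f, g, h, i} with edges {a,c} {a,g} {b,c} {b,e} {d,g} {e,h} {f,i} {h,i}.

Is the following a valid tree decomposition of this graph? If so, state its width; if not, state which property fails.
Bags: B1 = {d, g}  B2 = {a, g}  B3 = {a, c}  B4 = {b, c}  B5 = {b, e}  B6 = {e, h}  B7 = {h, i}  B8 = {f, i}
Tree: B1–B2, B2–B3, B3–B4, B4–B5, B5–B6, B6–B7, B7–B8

Yes; width 1.

Vertex coverage: the bags together contain {a, b, c, d, e, f, g, h, i}, the full vertex set. Edge coverage: each edge of G has both endpoints in at least one bag. Running intersection: for every vertex, the bags containing it form a connected subtree. All three properties hold, so this is a valid tree decomposition of width max|bag| − 1 = 1, and hence tw(G) ≤ 1.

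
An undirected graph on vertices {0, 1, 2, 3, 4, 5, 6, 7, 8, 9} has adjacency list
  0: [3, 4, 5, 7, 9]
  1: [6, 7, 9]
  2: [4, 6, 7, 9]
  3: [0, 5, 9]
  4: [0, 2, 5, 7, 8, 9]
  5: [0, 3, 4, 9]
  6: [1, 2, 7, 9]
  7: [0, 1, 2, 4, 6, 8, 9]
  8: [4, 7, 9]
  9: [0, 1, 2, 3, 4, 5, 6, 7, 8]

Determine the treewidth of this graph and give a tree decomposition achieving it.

Every bag has size at most 4, so the width is 4 − 1 = 3 and tw(G) ≤ 3. On the other hand G contains the 4-clique {0, 3, 5, 9}. A clique must lie in a single bag of any decomposition, so no decomposition can have width below 3. Combining the bounds, tw(G) = 3.

Treewidth 3.
Bags: B1 = {4, 7, 8, 9}  B2 = {2, 4, 7, 9}  B3 = {0, 4, 7, 9}  B4 = {0, 4, 5, 9}  B5 = {2, 6, 7, 9}  B6 = {0, 3, 5, 9}  B7 = {1, 6, 7, 9}
Tree: B1–B2, B2–B3, B3–B4, B2–B5, B4–B6, B5–B7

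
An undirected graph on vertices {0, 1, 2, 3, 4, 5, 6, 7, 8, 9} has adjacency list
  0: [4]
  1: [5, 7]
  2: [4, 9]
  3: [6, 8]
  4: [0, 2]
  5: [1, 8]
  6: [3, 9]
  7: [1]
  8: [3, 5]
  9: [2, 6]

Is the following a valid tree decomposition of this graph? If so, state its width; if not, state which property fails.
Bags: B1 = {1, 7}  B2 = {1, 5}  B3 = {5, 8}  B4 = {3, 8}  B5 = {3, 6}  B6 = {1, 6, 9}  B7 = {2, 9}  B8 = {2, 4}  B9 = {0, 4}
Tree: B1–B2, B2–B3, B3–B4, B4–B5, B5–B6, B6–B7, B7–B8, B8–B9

No — bags containing vertex 1 are not connected in the tree.

A tree decomposition must satisfy three properties: every vertex lies in some bag; for every edge, both endpoints lie together in some bag; and for every vertex, the bags containing it form a connected subtree. Here bags containing vertex 1 are not connected in the tree, so the decomposition is invalid.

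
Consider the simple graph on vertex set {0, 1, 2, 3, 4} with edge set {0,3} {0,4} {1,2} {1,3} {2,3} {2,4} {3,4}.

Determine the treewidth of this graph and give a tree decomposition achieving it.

Treewidth 2.
One such decomposition:
Bags: B1 = {1, 2, 3}  B2 = {2, 3, 4}  B3 = {0, 3, 4}
Tree: B1–B2, B2–B3

Each bag holds 3 vertices, so the decomposition has width 2, which upper-bounds the treewidth. Conversely, {0, 3, 4} is a clique of size 3, and the vertices of any clique must share a bag in every tree decomposition; so some bag has ≥ 3 vertices and tw(G) ≥ 2. Combining the bounds, tw(G) = 2.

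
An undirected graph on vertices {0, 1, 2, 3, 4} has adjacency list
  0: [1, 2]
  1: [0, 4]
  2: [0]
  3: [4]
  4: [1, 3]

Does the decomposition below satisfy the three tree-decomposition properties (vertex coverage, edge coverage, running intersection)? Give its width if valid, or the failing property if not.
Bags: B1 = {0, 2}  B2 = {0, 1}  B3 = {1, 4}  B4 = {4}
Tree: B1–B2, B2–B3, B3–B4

A tree decomposition must satisfy three properties: every vertex lies in some bag; for every edge, both endpoints lie together in some bag; and for every vertex, the bags containing it form a connected subtree. Here vertex 3 appears in no bag, so the decomposition is invalid.

No — vertex 3 appears in no bag.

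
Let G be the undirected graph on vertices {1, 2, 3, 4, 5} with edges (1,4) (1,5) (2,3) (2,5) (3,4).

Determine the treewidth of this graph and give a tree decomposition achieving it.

Each bag holds 3 vertices, so the decomposition has width 2, which upper-bounds the treewidth. For the lower bound, G contains the cycle 4–1–5–2–3–4, so G is not a forest; only forests have treewidth ≤ 1, hence tw(G) ≥ 2. The upper and lower bounds meet at 2, so that is the treewidth.

Treewidth 2.
One such decomposition:
Bags: B1 = {1, 4, 5}  B2 = {2, 4, 5}  B3 = {2, 3, 4}
Tree: B1–B2, B2–B3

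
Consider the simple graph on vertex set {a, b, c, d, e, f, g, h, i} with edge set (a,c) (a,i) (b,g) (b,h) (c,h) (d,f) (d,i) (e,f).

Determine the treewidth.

1

A width-1 tree decomposition is:
Bags: B1 = {b, g}  B2 = {b, h}  B3 = {c, h}  B4 = {a, c}  B5 = {a, i}  B6 = {d, i}  B7 = {d, f}  B8 = {e, f}
Tree: B1–B2, B2–B3, B3–B4, B4–B5, B5–B6, B6–B7, B7–B8
Each bag holds 2 vertices, so the decomposition has width 1, which upper-bounds the treewidth. G has an edge, so its treewidth is at least 1. Therefore the treewidth is 1.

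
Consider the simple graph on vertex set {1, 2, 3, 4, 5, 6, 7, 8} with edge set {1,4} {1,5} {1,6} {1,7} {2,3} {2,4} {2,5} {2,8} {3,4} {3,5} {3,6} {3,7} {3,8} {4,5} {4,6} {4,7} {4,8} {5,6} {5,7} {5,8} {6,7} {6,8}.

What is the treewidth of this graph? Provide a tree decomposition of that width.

Every bag has size at most 5, so the width is 5 − 1 = 4 and tw(G) ≤ 4. Conversely, {1, 4, 5, 6, 7} is a clique of size 5, and the vertices of any clique must share a bag in every tree decomposition; so some bag has ≥ 5 vertices and tw(G) ≥ 4. The upper and lower bounds meet at 4, so that is the treewidth.

Treewidth 4.
One such decomposition:
Bags: B1 = {1, 4, 5, 6, 7}  B2 = {3, 4, 5, 6, 7}  B3 = {3, 4, 5, 6, 8}  B4 = {2, 3, 4, 5, 8}
Tree: B1–B2, B2–B3, B3–B4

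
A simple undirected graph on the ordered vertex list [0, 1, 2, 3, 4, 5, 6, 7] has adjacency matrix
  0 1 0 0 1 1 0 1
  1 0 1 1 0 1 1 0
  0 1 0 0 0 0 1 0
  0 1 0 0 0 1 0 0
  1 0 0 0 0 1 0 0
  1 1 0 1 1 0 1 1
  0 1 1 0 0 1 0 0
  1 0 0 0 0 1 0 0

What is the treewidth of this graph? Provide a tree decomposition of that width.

The largest bag has 3 vertices, giving width 2; this decomposition certifies tw(G) ≤ 2. For the lower bound, the 3 vertices {1, 2, 6} are pairwise adjacent, and any tree decomposition puts a clique entirely inside one bag — forcing width ≥ 2. Combining the bounds, tw(G) = 2.

Treewidth 2.
One optimal decomposition is:
Bags: B1 = {1, 5, 6}  B2 = {1, 2, 6}  B3 = {0, 1, 5}  B4 = {0, 4, 5}  B5 = {1, 3, 5}  B6 = {0, 5, 7}
Tree: B1–B2, B1–B3, B3–B4, B3–B5, B4–B6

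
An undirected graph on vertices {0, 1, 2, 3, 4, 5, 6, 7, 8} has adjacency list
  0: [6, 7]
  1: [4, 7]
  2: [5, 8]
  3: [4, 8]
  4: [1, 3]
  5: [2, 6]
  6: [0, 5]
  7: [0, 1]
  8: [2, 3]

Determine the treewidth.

2

A width-2 tree decomposition is:
Bags: B1 = {0, 5, 6}  B2 = {0, 5, 7}  B3 = {1, 5, 7}  B4 = {1, 4, 5}  B5 = {3, 4, 5}  B6 = {3, 5, 8}  B7 = {2, 5, 8}
Tree: B1–B2, B2–B3, B3–B4, B4–B5, B5–B6, B6–B7
The largest bag has 3 vertices, giving width 2; this decomposition certifies tw(G) ≤ 2. For the lower bound, G contains the cycle 5–6–0–7–1–4–3–8–2–5, so G is not a forest; only forests have treewidth ≤ 1, hence tw(G) ≥ 2. Therefore the treewidth is 2.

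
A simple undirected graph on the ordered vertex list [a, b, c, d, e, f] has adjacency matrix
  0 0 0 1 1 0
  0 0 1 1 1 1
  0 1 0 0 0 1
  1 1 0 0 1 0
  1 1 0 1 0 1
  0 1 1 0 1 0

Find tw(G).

A width-2 tree decomposition is:
Bags: B1 = {b, e, f}  B2 = {b, d, e}  B3 = {b, c, f}  B4 = {a, d, e}
Tree: B1–B2, B1–B3, B2–B4
The largest bag has 3 vertices, giving width 2; this decomposition certifies tw(G) ≤ 2. On the other hand G contains the 3-clique {a, d, e}. A clique must lie in a single bag of any decomposition, so no decomposition can have width below 2. The upper and lower bounds meet at 2, so that is the treewidth.

2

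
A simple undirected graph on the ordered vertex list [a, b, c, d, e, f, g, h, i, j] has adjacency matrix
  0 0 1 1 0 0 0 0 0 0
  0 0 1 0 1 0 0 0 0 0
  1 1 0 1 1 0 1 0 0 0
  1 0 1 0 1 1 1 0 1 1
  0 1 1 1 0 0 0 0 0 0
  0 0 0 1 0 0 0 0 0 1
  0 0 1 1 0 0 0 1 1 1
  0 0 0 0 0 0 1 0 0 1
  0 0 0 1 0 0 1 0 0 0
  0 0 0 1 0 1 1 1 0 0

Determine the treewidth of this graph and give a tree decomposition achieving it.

Treewidth 2.
Bags: B1 = {d, g, j}  B2 = {c, d, g}  B3 = {c, d, e}  B4 = {a, c, d}  B5 = {b, c, e}  B6 = {d, f, j}  B7 = {d, g, i}  B8 = {g, h, j}
Tree: B1–B2, B2–B3, B3–B4, B3–B5, B1–B6, B1–B7, B1–B8

The largest bag has 3 vertices, giving width 2; this decomposition certifies tw(G) ≤ 2. For the lower bound, the 3 vertices {d, g, j} are pairwise adjacent, and any tree decomposition puts a clique entirely inside one bag — forcing width ≥ 2. The upper and lower bounds meet at 2, so that is the treewidth.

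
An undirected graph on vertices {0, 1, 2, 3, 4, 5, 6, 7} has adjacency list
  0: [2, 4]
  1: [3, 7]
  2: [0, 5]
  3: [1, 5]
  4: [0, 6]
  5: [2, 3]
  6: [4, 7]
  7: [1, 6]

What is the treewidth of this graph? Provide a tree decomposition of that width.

The largest bag has 3 vertices, giving width 2; this decomposition certifies tw(G) ≤ 2. For the lower bound, G contains the cycle 4–6–7–1–3–5–2–0–4, so G is not a forest; only forests have treewidth ≤ 1, hence tw(G) ≥ 2. Therefore the treewidth is 2.

Treewidth 2.
One such decomposition:
Bags: B1 = {4, 6, 7}  B2 = {1, 4, 7}  B3 = {1, 3, 4}  B4 = {3, 4, 5}  B5 = {2, 4, 5}  B6 = {0, 2, 4}
Tree: B1–B2, B2–B3, B3–B4, B4–B5, B5–B6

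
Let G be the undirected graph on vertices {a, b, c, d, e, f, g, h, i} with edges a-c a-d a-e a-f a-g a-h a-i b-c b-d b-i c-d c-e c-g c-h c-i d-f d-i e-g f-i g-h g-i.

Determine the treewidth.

A width-3 tree decomposition is:
Bags: B1 = {a, c, d, i}  B2 = {a, c, g, i}  B3 = {a, d, f, i}  B4 = {a, c, e, g}  B5 = {a, c, g, h}  B6 = {b, c, d, i}
Tree: B1–B2, B1–B3, B2–B4, B4–B5, B1–B6
The largest bag has 4 vertices, giving width 3; this decomposition certifies tw(G) ≤ 3. For the lower bound, the 4 vertices {a, c, d, i} are pairwise adjacent, and any tree decomposition puts a clique entirely inside one bag — forcing width ≥ 3. Therefore the treewidth is 3.

3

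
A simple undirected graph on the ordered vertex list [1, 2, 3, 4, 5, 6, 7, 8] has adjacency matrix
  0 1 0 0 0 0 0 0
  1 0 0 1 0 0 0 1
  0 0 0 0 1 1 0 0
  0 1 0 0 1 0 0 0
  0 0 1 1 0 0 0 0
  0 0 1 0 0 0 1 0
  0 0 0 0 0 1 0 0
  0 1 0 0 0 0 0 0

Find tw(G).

A width-1 tree decomposition is:
Bags: B1 = {3, 6}  B2 = {6, 7}  B3 = {3, 5}  B4 = {4, 5}  B5 = {2, 4}  B6 = {2, 8}  B7 = {1, 2}
Tree: B1–B2, B1–B3, B3–B4, B4–B5, B5–B6, B5–B7
The largest bag has 2 vertices, giving width 1; this decomposition certifies tw(G) ≤ 1. Since G has at least one edge (e.g. 3–6), it is not an edgeless graph, so tw(G) ≥ 1. Combining the bounds, tw(G) = 1.

1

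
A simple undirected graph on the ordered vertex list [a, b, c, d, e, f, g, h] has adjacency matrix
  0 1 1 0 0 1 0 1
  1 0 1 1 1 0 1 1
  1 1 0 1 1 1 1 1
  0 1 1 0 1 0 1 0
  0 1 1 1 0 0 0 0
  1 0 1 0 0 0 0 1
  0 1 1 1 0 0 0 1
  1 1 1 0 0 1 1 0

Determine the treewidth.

A width-3 tree decomposition is:
Bags: B1 = {b, c, g, h}  B2 = {a, b, c, h}  B3 = {b, c, d, g}  B4 = {b, c, d, e}  B5 = {a, c, f, h}
Tree: B1–B2, B1–B3, B3–B4, B2–B5
The largest bag has 4 vertices, giving width 3; this decomposition certifies tw(G) ≤ 3. On the other hand G contains the 4-clique {a, c, f, h}. A clique must lie in a single bag of any decomposition, so no decomposition can have width below 3. Hence tw(G) = 3 exactly.

3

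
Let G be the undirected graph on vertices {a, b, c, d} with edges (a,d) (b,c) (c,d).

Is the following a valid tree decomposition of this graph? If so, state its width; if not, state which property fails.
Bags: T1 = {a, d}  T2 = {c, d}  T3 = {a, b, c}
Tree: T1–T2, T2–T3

A tree decomposition must satisfy three properties: every vertex lies in some bag; for every edge, both endpoints lie together in some bag; and for every vertex, the bags containing it form a connected subtree. Here bags containing vertex a are not connected in the tree, so the decomposition is invalid.

No — bags containing vertex a are not connected in the tree.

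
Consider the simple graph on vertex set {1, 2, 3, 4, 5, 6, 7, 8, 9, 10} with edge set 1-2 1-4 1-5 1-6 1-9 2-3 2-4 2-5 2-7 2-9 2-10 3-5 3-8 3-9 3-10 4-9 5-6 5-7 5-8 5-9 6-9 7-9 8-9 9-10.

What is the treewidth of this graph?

A width-3 tree decomposition is:
Bags: B1 = {1, 2, 4, 9}  B2 = {1, 2, 5, 9}  B3 = {2, 3, 5, 9}  B4 = {2, 5, 7, 9}  B5 = {2, 3, 9, 10}  B6 = {3, 5, 8, 9}  B7 = {1, 5, 6, 9}
Tree: B1–B2, B2–B3, B2–B4, B3–B5, B3–B6, B2–B7
Every bag has size at most 4, so the width is 4 − 1 = 3 and tw(G) ≤ 3. On the other hand G contains the 4-clique {3, 5, 8, 9}. A clique must lie in a single bag of any decomposition, so no decomposition can have width below 3. Combining the bounds, tw(G) = 3.

3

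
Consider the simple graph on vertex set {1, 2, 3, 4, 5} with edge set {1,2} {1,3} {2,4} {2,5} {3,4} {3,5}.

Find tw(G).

2

A width-2 tree decomposition is:
Bags: B1 = {1, 2, 3}  B2 = {2, 3, 5}  B3 = {2, 3, 4}
Tree: B1–B2, B2–B3
Every bag has size at most 3, so the width is 3 − 1 = 2 and tw(G) ≤ 2. Since 1–2–5–3–1 is a cycle in G, G is not acyclic. Forests are exactly the graphs of treewidth ≤ 1, so tw(G) ≥ 2. Hence tw(G) = 2 exactly.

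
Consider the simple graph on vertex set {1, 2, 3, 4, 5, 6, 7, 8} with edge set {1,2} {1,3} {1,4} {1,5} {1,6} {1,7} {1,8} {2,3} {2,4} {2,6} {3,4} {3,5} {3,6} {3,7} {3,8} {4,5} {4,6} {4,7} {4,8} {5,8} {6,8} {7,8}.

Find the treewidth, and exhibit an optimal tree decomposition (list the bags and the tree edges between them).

Every bag has size at most 5, so the width is 5 − 1 = 4 and tw(G) ≤ 4. On the other hand G contains the 5-clique {1, 3, 4, 5, 8}. A clique must lie in a single bag of any decomposition, so no decomposition can have width below 4. Therefore the treewidth is 4.

Treewidth 4.
One optimal decomposition is:
Bags: B1 = {1, 3, 4, 5, 8}  B2 = {1, 3, 4, 6, 8}  B3 = {1, 3, 4, 7, 8}  B4 = {1, 2, 3, 4, 6}
Tree: B1–B2, B1–B3, B2–B4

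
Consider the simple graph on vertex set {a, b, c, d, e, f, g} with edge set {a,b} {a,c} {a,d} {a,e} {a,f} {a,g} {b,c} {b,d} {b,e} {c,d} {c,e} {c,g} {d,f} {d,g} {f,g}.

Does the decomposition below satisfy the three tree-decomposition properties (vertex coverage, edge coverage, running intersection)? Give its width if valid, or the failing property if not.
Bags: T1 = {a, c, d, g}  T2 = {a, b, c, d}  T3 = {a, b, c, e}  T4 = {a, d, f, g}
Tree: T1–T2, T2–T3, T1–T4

Yes; width 3.

Every vertex of G appears in some bag (union = {a, b, c, d, e, f, g}); every edge is covered by a bag; and for each vertex v the set of bags containing v is connected in the bag tree. The decomposition is therefore valid. The largest bag has 4 vertices, so the width is 3.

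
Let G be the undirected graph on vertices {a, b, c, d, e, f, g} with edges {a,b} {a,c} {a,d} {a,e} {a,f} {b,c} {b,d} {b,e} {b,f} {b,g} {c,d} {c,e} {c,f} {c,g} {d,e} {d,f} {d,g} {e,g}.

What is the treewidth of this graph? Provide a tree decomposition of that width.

Treewidth 4.
One such decomposition:
Bags: B1 = {a, b, c, d, f}  B2 = {a, b, c, d, e}  B3 = {b, c, d, e, g}
Tree: B1–B2, B2–B3

Each bag holds 5 vertices, so the decomposition has width 4, which upper-bounds the treewidth. Conversely, {b, c, d, e, g} is a clique of size 5, and the vertices of any clique must share a bag in every tree decomposition; so some bag has ≥ 5 vertices and tw(G) ≥ 4. The upper and lower bounds meet at 4, so that is the treewidth.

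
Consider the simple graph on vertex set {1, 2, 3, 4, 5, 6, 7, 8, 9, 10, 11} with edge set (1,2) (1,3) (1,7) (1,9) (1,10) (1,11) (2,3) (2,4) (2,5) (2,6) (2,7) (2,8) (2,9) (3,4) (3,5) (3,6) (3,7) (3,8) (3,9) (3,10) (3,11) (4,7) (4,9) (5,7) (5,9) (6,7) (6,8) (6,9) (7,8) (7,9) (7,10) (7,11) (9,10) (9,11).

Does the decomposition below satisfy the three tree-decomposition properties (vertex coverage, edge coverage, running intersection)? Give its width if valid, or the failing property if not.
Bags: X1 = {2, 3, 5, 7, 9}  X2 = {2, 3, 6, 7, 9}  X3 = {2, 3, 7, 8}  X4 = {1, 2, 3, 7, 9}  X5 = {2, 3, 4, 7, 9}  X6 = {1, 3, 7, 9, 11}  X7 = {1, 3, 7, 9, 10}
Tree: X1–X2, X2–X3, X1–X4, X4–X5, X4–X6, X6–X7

No — edge (6,8) lies in no bag.

A tree decomposition must satisfy three properties: every vertex lies in some bag; for every edge, both endpoints lie together in some bag; and for every vertex, the bags containing it form a connected subtree. Here edge (6,8) lies in no bag, so the decomposition is invalid.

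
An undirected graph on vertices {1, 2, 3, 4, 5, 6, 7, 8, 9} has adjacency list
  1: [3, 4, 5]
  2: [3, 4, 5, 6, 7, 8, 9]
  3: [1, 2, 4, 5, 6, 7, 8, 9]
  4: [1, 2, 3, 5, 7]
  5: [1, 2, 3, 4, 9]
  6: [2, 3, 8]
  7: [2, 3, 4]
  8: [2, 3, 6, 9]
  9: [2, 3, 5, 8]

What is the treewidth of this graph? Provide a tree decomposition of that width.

Treewidth 3.
One such decomposition:
Bags: B1 = {2, 3, 5, 9}  B2 = {2, 3, 4, 5}  B3 = {2, 3, 8, 9}  B4 = {2, 3, 6, 8}  B5 = {1, 3, 4, 5}  B6 = {2, 3, 4, 7}
Tree: B1–B2, B1–B3, B3–B4, B2–B5, B2–B6

The largest bag has 4 vertices, giving width 3; this decomposition certifies tw(G) ≤ 3. For the lower bound, the 4 vertices {1, 3, 4, 5} are pairwise adjacent, and any tree decomposition puts a clique entirely inside one bag — forcing width ≥ 3. Combining the bounds, tw(G) = 3.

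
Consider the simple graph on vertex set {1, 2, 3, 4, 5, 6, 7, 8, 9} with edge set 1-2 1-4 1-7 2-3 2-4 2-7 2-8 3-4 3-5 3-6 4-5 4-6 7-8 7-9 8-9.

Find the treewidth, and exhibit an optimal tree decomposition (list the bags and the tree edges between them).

Treewidth 2.
One such decomposition:
Bags: B1 = {1, 2, 4}  B2 = {1, 2, 7}  B3 = {2, 7, 8}  B4 = {2, 3, 4}  B5 = {7, 8, 9}  B6 = {3, 4, 6}  B7 = {3, 4, 5}
Tree: B1–B2, B2–B3, B1–B4, B3–B5, B4–B6, B4–B7

Each bag holds 3 vertices, so the decomposition has width 2, which upper-bounds the treewidth. On the other hand G contains the 3-clique {7, 8, 9}. A clique must lie in a single bag of any decomposition, so no decomposition can have width below 2. Hence tw(G) = 2 exactly.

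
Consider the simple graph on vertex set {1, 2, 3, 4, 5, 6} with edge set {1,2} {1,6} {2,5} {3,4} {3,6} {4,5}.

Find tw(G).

2

A width-2 tree decomposition is:
Bags: B1 = {1, 2, 5}  B2 = {1, 4, 5}  B3 = {1, 3, 4}  B4 = {1, 3, 6}
Tree: B1–B2, B2–B3, B3–B4
The largest bag has 3 vertices, giving width 2; this decomposition certifies tw(G) ≤ 2. Since 1–2–5–4–3–6–1 is a cycle in G, G is not acyclic. Forests are exactly the graphs of treewidth ≤ 1, so tw(G) ≥ 2. The upper and lower bounds meet at 2, so that is the treewidth.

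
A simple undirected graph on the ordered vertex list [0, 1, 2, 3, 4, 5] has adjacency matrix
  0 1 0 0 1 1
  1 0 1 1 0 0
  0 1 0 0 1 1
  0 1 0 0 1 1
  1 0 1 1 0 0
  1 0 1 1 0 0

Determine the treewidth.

A width-3 tree decomposition is:
Bags: B1 = {0, 2, 3, 5}  B2 = {0, 1, 2, 3}  B3 = {0, 2, 3, 4}
Tree: B1–B2, B2–B3
Each bag holds 4 vertices, so the decomposition has width 3, which upper-bounds the treewidth. For the lower bound: the 4 vertex sets {3,5}, {0,1}, {2}, {4} are disjoint, each induces a connected subgraph, and every pair is joined by at least one edge of G. Contracting each set to a single vertex therefore yields K_{4} as a minor, and since treewidth is minor-monotone, tw(G) ≥ tw(K_{4}) = 3. The upper and lower bounds meet at 3, so that is the treewidth.

3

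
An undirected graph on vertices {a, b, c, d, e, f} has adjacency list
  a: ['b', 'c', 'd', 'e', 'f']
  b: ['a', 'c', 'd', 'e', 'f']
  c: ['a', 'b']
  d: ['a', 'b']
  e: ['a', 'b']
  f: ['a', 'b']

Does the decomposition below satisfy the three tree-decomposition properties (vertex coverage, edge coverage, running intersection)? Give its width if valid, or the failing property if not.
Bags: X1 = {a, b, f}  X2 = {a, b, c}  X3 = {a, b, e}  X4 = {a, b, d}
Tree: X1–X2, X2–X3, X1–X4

Yes; width 2.

Every vertex of G appears in some bag (union = {a, b, c, d, e, f}); every edge is covered by a bag; and for each vertex v the set of bags containing v is connected in the bag tree. The decomposition is therefore valid. The largest bag has 3 vertices, so the width is 2.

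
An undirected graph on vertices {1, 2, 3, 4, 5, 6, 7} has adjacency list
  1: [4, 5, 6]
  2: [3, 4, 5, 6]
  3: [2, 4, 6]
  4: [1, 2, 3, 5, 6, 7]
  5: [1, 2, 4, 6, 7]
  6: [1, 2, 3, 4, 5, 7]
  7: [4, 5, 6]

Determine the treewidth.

3

A width-3 tree decomposition is:
Bags: B1 = {2, 4, 5, 6}  B2 = {4, 5, 6, 7}  B3 = {1, 4, 5, 6}  B4 = {2, 3, 4, 6}
Tree: B1–B2, B2–B3, B1–B4
The largest bag has 4 vertices, giving width 3; this decomposition certifies tw(G) ≤ 3. Conversely, {2, 3, 4, 6} is a clique of size 4, and the vertices of any clique must share a bag in every tree decomposition; so some bag has ≥ 4 vertices and tw(G) ≥ 3. Combining the bounds, tw(G) = 3.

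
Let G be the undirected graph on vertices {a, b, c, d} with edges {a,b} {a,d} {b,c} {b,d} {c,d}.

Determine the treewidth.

A width-2 tree decomposition is:
Bags: B1 = {a, b, d}  B2 = {b, c, d}
Tree: B1–B2
The largest bag has 3 vertices, giving width 2; this decomposition certifies tw(G) ≤ 2. On the other hand G contains the 3-clique {b, c, d}. A clique must lie in a single bag of any decomposition, so no decomposition can have width below 2. The upper and lower bounds meet at 2, so that is the treewidth.

2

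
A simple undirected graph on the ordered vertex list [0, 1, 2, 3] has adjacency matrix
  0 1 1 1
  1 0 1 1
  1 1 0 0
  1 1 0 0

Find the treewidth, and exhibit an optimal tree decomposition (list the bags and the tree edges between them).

Treewidth 2.
One such decomposition:
Bags: B1 = {0, 1, 3}  B2 = {0, 1, 2}
Tree: B1–B2

Every bag has size at most 3, so the width is 3 − 1 = 2 and tw(G) ≤ 2. Conversely, {0, 1, 2} is a clique of size 3, and the vertices of any clique must share a bag in every tree decomposition; so some bag has ≥ 3 vertices and tw(G) ≥ 2. Hence tw(G) = 2 exactly.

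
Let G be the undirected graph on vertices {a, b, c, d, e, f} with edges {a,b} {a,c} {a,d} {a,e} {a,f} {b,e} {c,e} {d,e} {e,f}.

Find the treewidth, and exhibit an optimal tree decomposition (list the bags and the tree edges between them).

Every bag has size at most 3, so the width is 3 − 1 = 2 and tw(G) ≤ 2. On the other hand G contains the 3-clique {a, d, e}. A clique must lie in a single bag of any decomposition, so no decomposition can have width below 2. Therefore the treewidth is 2.

Treewidth 2.
One optimal decomposition is:
Bags: B1 = {a, b, e}  B2 = {a, e, f}  B3 = {a, d, e}  B4 = {a, c, e}
Tree: B1–B2, B2–B3, B2–B4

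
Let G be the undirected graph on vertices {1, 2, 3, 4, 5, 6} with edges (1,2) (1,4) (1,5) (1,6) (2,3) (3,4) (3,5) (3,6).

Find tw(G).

2

A width-2 tree decomposition is:
Bags: B1 = {1, 3, 6}  B2 = {1, 2, 3}  B3 = {1, 3, 5}  B4 = {1, 3, 4}
Tree: B1–B2, B2–B3, B3–B4
Every bag has size at most 3, so the width is 3 − 1 = 2 and tw(G) ≤ 2. Since 3–6–1–2–3 is a cycle in G, G is not acyclic. Forests are exactly the graphs of treewidth ≤ 1, so tw(G) ≥ 2. Therefore the treewidth is 2.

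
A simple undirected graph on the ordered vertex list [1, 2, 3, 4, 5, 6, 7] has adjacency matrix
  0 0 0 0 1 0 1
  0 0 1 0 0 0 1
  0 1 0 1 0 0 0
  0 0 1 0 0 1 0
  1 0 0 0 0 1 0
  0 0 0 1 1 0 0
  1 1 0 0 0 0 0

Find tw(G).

A width-2 tree decomposition is:
Bags: B1 = {3, 4, 6}  B2 = {2, 3, 6}  B3 = {2, 6, 7}  B4 = {1, 6, 7}  B5 = {1, 5, 6}
Tree: B1–B2, B2–B3, B3–B4, B4–B5
Every bag has size at most 3, so the width is 3 − 1 = 2 and tw(G) ≤ 2. Since 6–4–3–2–7–1–5–6 is a cycle in G, G is not acyclic. Forests are exactly the graphs of treewidth ≤ 1, so tw(G) ≥ 2. Combining the bounds, tw(G) = 2.

2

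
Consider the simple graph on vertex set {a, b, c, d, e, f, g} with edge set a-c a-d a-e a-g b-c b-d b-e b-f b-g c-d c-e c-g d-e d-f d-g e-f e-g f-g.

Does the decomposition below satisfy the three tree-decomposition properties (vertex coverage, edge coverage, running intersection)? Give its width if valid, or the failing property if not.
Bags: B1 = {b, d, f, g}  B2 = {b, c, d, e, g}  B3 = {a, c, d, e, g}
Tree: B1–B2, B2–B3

No — edge (e,f) lies in no bag.

A tree decomposition must satisfy three properties: every vertex lies in some bag; for every edge, both endpoints lie together in some bag; and for every vertex, the bags containing it form a connected subtree. Here edge (e,f) lies in no bag, so the decomposition is invalid.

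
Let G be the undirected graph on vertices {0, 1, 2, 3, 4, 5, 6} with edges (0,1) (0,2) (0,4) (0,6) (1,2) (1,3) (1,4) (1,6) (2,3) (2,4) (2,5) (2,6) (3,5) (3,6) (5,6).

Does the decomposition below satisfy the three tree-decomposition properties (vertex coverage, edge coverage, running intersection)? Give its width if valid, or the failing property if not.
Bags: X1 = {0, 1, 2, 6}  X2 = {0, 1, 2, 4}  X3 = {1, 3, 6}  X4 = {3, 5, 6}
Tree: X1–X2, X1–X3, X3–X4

A tree decomposition must satisfy three properties: every vertex lies in some bag; for every edge, both endpoints lie together in some bag; and for every vertex, the bags containing it form a connected subtree. Here edge (2,3) lies in no bag, so the decomposition is invalid.

No — edge (2,3) lies in no bag.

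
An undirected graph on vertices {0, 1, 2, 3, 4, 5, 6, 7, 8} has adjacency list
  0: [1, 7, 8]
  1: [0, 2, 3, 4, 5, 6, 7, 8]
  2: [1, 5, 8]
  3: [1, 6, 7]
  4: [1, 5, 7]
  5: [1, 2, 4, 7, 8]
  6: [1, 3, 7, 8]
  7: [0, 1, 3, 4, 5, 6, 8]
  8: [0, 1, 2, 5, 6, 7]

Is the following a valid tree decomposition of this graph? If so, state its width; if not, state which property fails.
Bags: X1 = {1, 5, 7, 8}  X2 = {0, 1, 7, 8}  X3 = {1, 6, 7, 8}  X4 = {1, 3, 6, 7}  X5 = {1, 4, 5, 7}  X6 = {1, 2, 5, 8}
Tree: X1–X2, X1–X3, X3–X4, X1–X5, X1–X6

Vertex coverage: the bags together contain {0, 1, 2, 3, 4, 5, 6, 7, 8}, the full vertex set. Edge coverage: each edge of G has both endpoints in at least one bag. Running intersection: for every vertex, the bags containing it form a connected subtree. All three properties hold, so this is a valid tree decomposition of width max|bag| − 1 = 3, and hence tw(G) ≤ 3.

Yes; width 3.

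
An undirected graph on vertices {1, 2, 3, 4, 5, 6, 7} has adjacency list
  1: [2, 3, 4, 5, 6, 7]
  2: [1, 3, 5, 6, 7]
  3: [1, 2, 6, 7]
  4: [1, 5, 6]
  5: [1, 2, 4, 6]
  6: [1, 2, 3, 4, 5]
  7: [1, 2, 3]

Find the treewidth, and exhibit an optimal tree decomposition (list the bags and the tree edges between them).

Every bag has size at most 4, so the width is 4 − 1 = 3 and tw(G) ≤ 3. Conversely, {1, 2, 3, 6} is a clique of size 4, and the vertices of any clique must share a bag in every tree decomposition; so some bag has ≥ 4 vertices and tw(G) ≥ 3. Therefore the treewidth is 3.

Treewidth 3.
One such decomposition:
Bags: B1 = {1, 2, 5, 6}  B2 = {1, 2, 3, 6}  B3 = {1, 2, 3, 7}  B4 = {1, 4, 5, 6}
Tree: B1–B2, B2–B3, B1–B4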